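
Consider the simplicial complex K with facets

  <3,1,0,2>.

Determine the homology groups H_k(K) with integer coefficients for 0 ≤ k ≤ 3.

H_0 ≅ Z,  H_1 = 0,  H_2 = 0,  H_3 = 0.

Order the vertices as 0 < 1 < 2 < 3. Listing each simplex with vertices in this order, K has dimension 3 with simplices:

  0-simplices (4): [0], [1], [2], [3]
  1-simplices (6): [0,1], [0,2], [0,3], [1,2], [1,3], [2,3]
  2-simplices (4): [0,1,2], [0,1,3], [0,2,3], [1,2,3]
  3-simplices (1): [0,1,2,3]

giving chain groups C_0 ≅ Z^4, C_1 ≅ Z^6, C_2 ≅ Z^4, C_3 ≅ Z^1.

Boundary ∂_1: C_1 → C_0 is given by ∂[p,q] = [q] − [p]. For instance
  ∂[1,2] = [2] − [1].
The resulting 4×6 matrix has rank 3, and its Smith normal form has invariant factors (1,1,1).

The boundary map ∂_2: C_2 → C_1 maps a triangle to the signed sum of its edges. For instance
  ∂[0,1,3] = [1,3] − [0,3] + [0,1],
  ∂[0,2,3] = [2,3] − [0,3] + [0,2].
The 6×4 boundary matrix has rank 3 and Smith normal form diag(1,1,1).

Boundary ∂_3: C_3 → C_2 sends each 3-simplex σ to the alternating sum Σ_i (−1)^i (σ with its i-th vertex removed). For instance
  ∂[0,1,2,3] = [1,2,3] − [0,2,3] + [0,1,3] − [0,1,2].
This gives a 4×1 integer matrix of rank 1; reducing to Smith normal form yields diagonal entries (1).

From H_k ≅ ker(∂_k) / im(∂_{k+1}) we obtain:

  H_0: rank C_0 − rank ∂_1 = 4 − 3 = 1, and the invariant factors of ∂_1 are all 1, so H_0 ≅ Z.
  H_1: rank ker ∂_1 − rank ∂_2 = (6 − 3) − 3 = 0, and the invariant factors of ∂_2 are all 1, so H_1 ≅ 0.
  H_2: rank ker ∂_2 − rank ∂_3 = (4 − 3) − 1 = 0, and the invariant factors of ∂_3 are all 1, so H_2 ≅ 0.
  H_3: rank ker ∂_3 − rank ∂_4 = (1 − 1) − 0 = 0, and there is no ∂_4, so H_3 ≅ 0.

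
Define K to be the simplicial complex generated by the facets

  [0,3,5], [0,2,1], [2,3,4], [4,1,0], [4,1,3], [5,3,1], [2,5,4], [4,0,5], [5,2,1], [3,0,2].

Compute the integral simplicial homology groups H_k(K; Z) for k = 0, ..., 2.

We work with the vertex ordering 0 < 1 < 2 < 3 < 4 < 5. The simplices of K, each written with vertices in increasing order, are:

  0-simplices (6): [0], [1], [2], [3], [4], [5]
  1-simplices (15): [0,1], [0,2], [0,3], [0,4], [0,5], [1,2], [1,3], [1,4], [1,5], [2,3], [2,4], [2,5], [3,4], [3,5], [4,5]
  2-simplices (10): [0,1,2], [0,1,4], [0,2,3], [0,3,5], [0,4,5], [1,2,5], [1,3,4], [1,3,5], [2,3,4], [2,4,5]

Hence C_0 ≅ Z^6, C_1 ≅ Z^15, C_2 ≅ Z^10.

∂_1: C_1 → C_0 is given by ∂[p,q] = [q] − [p]. For instance
  ∂[0,3] = [3] − [0].
As a 6×15 matrix over Z this has rank 5, with invariant factors (1,1,1,1,1).

The boundary map ∂_2: C_2 → C_1 maps a triangle to the signed sum of its edges. For instance
  ∂[1,3,5] = [3,5] − [1,5] + [1,3],
  ∂[0,1,2] = [1,2] − [0,2] + [0,1].
As a 15×10 matrix over Z this has rank 10, with invariant factors (1,1,1,1,1,1,1,1,1,2).

From H_k ≅ ker(∂_k) / im(∂_{k+1}) we obtain:

  H_0: rank C_0 − rank ∂_1 = 6 − 5 = 1, and the invariant factors of ∂_1 are all 1, so H_0 = Z.
  H_1: rank ker ∂_1 − rank ∂_2 = (15 − 5) − 10 = 0, and ∂_2 has invariant factor 2 > 1, so H_1 = Z_2.
  H_2: rank ker ∂_2 − rank ∂_3 = (10 − 10) − 0 = 0, and there is no ∂_3, so H_2 = 0.

H_0 = Z,  H_1 = Z_2,  H_2 = 0.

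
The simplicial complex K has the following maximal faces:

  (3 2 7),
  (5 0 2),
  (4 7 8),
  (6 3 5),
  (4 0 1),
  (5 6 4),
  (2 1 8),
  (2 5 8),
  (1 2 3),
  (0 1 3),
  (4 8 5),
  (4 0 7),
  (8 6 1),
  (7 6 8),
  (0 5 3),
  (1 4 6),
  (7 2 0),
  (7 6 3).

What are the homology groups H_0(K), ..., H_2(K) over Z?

K has 9 vertices, 27 edges, 18 triangles.
rank ∂_0 = 0, rank ∂_1 = 8 ⇒ b_0 = 9 − 0 − 8 = 1; all invariant factors of ∂_1 are 1 so no torsion. So H_0 ≅ Z.
rank ∂_1 = 8, rank ∂_2 = 18 ⇒ b_1 = 27 − 8 − 18 = 1; ∂_2 has invariant factor(s) [2] giving torsion. So H_1 ≅ Z ⊕ Z/2.
rank ∂_2 = 18, rank ∂_3 = 0 ⇒ b_2 = 18 − 18 − 0 = 0. So H_2 ≅ 0.

H_0 = Z,  H_1 = Z ⊕ Z/2,  H_2 = 0.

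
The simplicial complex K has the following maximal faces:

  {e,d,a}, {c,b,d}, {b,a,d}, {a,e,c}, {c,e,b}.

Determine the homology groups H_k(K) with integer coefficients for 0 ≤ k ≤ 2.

Fix the vertex order a < b < c < d < e and write every simplex with vertices in increasing order. Then dim K = 2 and the simplices of K are:

  0-simplices (5): a, b, c, d, e
  1-simplices (10): ab, ac, ad, ae, bc, bd, be, cd, ce, de
  2-simplices (5): abd, ace, ade, bcd, bce

giving chain groups C_0 ≅ Z^5, C_1 ≅ Z^10, C_2 ≅ Z^5.

∂_1: C_1 → C_0 sends each edge [p,q] (with p < q) to q − p. For instance
  ∂bd = d − b.
The 5×10 boundary matrix has rank 4 and Smith normal form diag(1,1,1,1).

Boundary ∂_2: C_2 → C_1 acts by ∂[p,q,r] = [q,r] − [p,r] + [p,q]. For instance
  ∂ace = ce − ae + ac,
  ∂bce = ce − be + bc.
The 10×5 boundary matrix has rank 5 and Smith normal form diag(1,1,1,1,1).

From H_k ≅ ker(∂_k) / im(∂_{k+1}) we obtain:

  H_0: rank C_0 − rank ∂_1 = 5 − 4 = 1, and the invariant factors of ∂_1 are all 1, so H_0 ≅ Z.
  H_1: rank ker ∂_1 − rank ∂_2 = (10 − 4) − 5 = 1, and the invariant factors of ∂_2 are all 1, so H_1 ≅ Z.
  H_2: rank ker ∂_2 − rank ∂_3 = (5 − 5) − 0 = 0, and there is no ∂_3, so H_2 ≅ 0.

As a check, the Euler characteristic is 5 − 10 + 5 = 0, which agrees with 1 − 1 + 0 = 0.
(K is a triangulation of the Möbius band.)

H_0 = Z,  H_1 = Z,  H_2 = 0.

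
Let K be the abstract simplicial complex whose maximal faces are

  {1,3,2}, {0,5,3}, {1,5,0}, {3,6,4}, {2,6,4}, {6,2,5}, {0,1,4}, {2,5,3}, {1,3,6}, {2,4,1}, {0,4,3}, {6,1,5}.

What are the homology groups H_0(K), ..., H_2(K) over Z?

H_0 ≅ Z,  H_1 ≅ Z/2,  H_2 = 0.

We work with the vertex ordering 0 < 1 < 2 < 3 < 4 < 5 < 6. The simplices of K, each written with vertices in increasing order, are:

  0-simplices (7): [0], [1], [2], [3], [4], [5], [6]
  1-simplices (18): [0,1], [0,3], [0,4], [0,5], [1,2], [1,3], [1,4], [1,5], [1,6], [2,3], [2,4], [2,5], [2,6], [3,4], [3,5], [3,6], [4,6], [5,6]
  2-simplices (12): [0,1,4], [0,1,5], [0,3,4], [0,3,5], [1,2,3], [1,2,4], [1,3,6], [1,5,6], [2,3,5], [2,4,6], [2,5,6], [3,4,6]

so the chain groups are C_0 ≅ Z^7, C_1 ≅ Z^18, C_2 ≅ Z^12.

The boundary map ∂_1: C_1 → C_0 sends each edge [p,q] (with p < q) to q − p.
The resulting 7×18 matrix has rank 6, and its Smith normal form has invariant factors (1,1,1,1,1,1).

∂_2: C_2 → C_1 acts by ∂[p,q,r] = [q,r] − [p,r] + [p,q]. For instance
  ∂[0,3,5] = [3,5] − [0,5] + [0,3],
  ∂[2,5,6] = [5,6] − [2,6] + [2,5].
This gives a 18×12 integer matrix of rank 12; reducing to Smith normal form yields diagonal entries (1,1,1,1,1,1,1,1,1,1,1,2).

Reading off H_k = ker ∂_k / im ∂_{k+1}:

  H_0: rank C_0 − rank ∂_1 = 7 − 6 = 1, and the invariant factors of ∂_1 are all 1, so H_0 ≅ Z.
  H_1: rank ker ∂_1 − rank ∂_2 = (18 − 6) − 12 = 0, and ∂_2 has invariant factor 2 > 1, so H_1 ≅ Z/2.
  H_2: rank ker ∂_2 − rank ∂_3 = (12 − 12) − 0 = 0, and there is no ∂_3, so H_2 ≅ 0.

As a check, the Euler characteristic is 7 − 18 + 12 = 1, which agrees with 1 − 0 + 0 = 1.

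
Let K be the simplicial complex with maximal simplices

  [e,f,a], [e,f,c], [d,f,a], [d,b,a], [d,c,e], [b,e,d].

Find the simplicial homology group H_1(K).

K has 6 vertices, 12 edges, 6 triangles.
rank ∂_1 = 5, rank ∂_2 = 6 ⇒ b_1 = 12 − 5 − 6 = 1; all invariant factors of ∂_2 are 1 so no torsion. So H_1 ≅ Z.

H_1 ≅ Z.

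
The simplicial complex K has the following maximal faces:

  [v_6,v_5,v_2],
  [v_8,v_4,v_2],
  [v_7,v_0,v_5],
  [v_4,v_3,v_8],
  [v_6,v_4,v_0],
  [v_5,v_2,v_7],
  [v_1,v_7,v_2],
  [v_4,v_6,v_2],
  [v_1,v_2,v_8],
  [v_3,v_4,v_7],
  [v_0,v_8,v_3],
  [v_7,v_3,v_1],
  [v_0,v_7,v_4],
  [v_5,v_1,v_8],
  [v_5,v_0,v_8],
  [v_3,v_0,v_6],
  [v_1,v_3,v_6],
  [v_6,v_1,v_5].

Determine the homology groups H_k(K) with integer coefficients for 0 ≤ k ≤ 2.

H_0 ≅ Z,  H_1 ≅ Z ⊕ Z/2,  H_2 = 0.

Order the vertices as v_0 < v_1 < v_2 < v_3 < v_4 < v_5 < v_6 < v_7 < v_8. Listing each simplex with vertices in this order, K has dimension 2 with simplices:

  0-simplices (9): [v_0], [v_1], [v_2], [v_3], [v_4], [v_5], [v_6], [v_7], [v_8]
  1-simplices (27): (27 of them)
  2-simplices (18): (18 of them)

giving chain groups C_0 ≅ Z^9, C_1 ≅ Z^27, C_2 ≅ Z^18.

The boundary map ∂_1: C_1 → C_0 sends each edge [p,q] (with p < q) to q − p.
As a 9×27 matrix over Z this has rank 8, with invariant factors (1,1,1,1,1,1,1,1).

∂_2: C_2 → C_1 maps a triangle to the signed sum of its edges. For instance
  ∂[v_3,v_4,v_8] = [v_4,v_8] − [v_3,v_8] + [v_3,v_4],
  ∂[v_0,v_5,v_7] = [v_5,v_7] − [v_0,v_7] + [v_0,v_5].
The 27×18 boundary matrix has rank 18 and Smith normal form diag(1,1,1,1,1,1,1,1,1,1,1,1,1,1,1,1,1,2).

Now H_k = ker ∂_k / im ∂_{k+1}, so:

  H_0: rank C_0 − rank ∂_1 = 9 − 8 = 1, and the invariant factors of ∂_1 are all 1, so H_0 = Z.
  H_1: rank ker ∂_1 − rank ∂_2 = (27 − 8) − 18 = 1, and ∂_2 has invariant factor 2 > 1, so H_1 = Z ⊕ Z/2.
  H_2: rank ker ∂_2 − rank ∂_3 = (18 − 18) − 0 = 0, and there is no ∂_3, so H_2 = 0.

(K is a triangulation of the Klein bottle.)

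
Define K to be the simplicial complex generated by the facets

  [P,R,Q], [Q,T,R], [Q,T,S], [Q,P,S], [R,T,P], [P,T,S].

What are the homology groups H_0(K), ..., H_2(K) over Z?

K has 5 vertices, 9 edges, 6 triangles.
rank ∂_0 = 0, rank ∂_1 = 4 ⇒ b_0 = 5 − 0 − 4 = 1; all invariant factors of ∂_1 are 1 so no torsion. So H_0 ≅ Z.
rank ∂_1 = 4, rank ∂_2 = 5 ⇒ b_1 = 9 − 4 − 5 = 0; all invariant factors of ∂_2 are 1 so no torsion. So H_1 ≅ 0.
rank ∂_2 = 5, rank ∂_3 = 0 ⇒ b_2 = 6 − 5 − 0 = 1. So H_2 ≅ Z.

H_0 = Z,  H_1 = 0,  H_2 = Z.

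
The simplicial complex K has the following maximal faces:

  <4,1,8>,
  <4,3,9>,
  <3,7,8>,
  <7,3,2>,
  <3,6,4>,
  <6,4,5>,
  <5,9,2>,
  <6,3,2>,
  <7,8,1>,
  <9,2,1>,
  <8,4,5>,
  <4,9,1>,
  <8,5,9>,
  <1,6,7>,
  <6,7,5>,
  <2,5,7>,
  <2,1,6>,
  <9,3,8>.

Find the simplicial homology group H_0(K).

H_0 = Z.

Fix the vertex order 1 < 2 < 3 < 4 < 5 < 6 < 7 < 8 < 9 and write every simplex with vertices in increasing order. Then dim K = 2 and the simplices of K are:

  0-simplices (9): [1], [2], [3], [4], [5], [6], [7], [8], [9]
  1-simplices (27): (27 of them)
  2-simplices (18): [1,2,6], [1,2,9], [1,4,8], [1,4,9], [1,6,7], [1,7,8], [2,3,6], [2,3,7], [2,5,7], [2,5,9], [3,4,6], [3,4,9], [3,7,8], [3,8,9], [4,5,6], [4,5,8], [5,6,7], [5,8,9]

Hence C_0 ≅ Z^9, C_1 ≅ Z^27, C_2 ≅ Z^18.

∂_1: C_1 → C_0 maps an edge to its endpoints' difference, ∂[p,q] = q − p. For instance
  ∂[4,8] = [8] − [4].
The resulting 9×27 matrix has rank 8, and its Smith normal form has invariant factors (1,1,1,1,1,1,1,1).

The boundary map ∂_2: C_2 → C_1 sends each 2-simplex [p,q,r] to [q,r] − [p,r] + [p,q]. For instance
  ∂[3,4,9] = [4,9] − [3,9] + [3,4],
  ∂[1,2,9] = [2,9] − [1,9] + [1,2].
The 27×18 boundary matrix has rank 18 and Smith normal form diag(1,1,1,1,1,1,1,1,1,1,1,1,1,1,1,1,1,2).

From H_k ≅ ker(∂_k) / im(∂_{k+1}) we obtain:

  H_0: rank C_0 − rank ∂_1 = 9 − 8 = 1, and the invariant factors of ∂_1 are all 1, so H_0 = Z.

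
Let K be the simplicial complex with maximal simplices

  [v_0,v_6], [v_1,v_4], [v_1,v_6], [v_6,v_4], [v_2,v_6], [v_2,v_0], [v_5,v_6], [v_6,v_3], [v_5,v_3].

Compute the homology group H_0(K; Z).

We work with the vertex ordering v_0 < v_1 < v_2 < v_3 < v_4 < v_5 < v_6. The simplices of K, each written with vertices in increasing order, are:

  0-simplices (7): [v_0], [v_1], [v_2], [v_3], [v_4], [v_5], [v_6]
  1-simplices (9): [v_0,v_2], [v_0,v_6], [v_1,v_4], [v_1,v_6], [v_2,v_6], [v_3,v_5], [v_3,v_6], [v_4,v_6], [v_5,v_6]

so the chain groups are C_0 ≅ Z^7, C_1 ≅ Z^9.

∂_1: C_1 → C_0 maps an edge to its endpoints' difference, ∂[p,q] = q − p. For instance
  ∂[v_3,v_5] = [v_5] − [v_3].
The resulting 7×9 matrix has rank 6, and its Smith normal form has invariant factors (1,1,1,1,1,1).

From H_k ≅ ker(∂_k) / im(∂_{k+1}) we obtain:

  H_0: rank C_0 − rank ∂_1 = 7 − 6 = 1, and the invariant factors of ∂_1 are all 1, so H_0 = Z.

(K is a triangulation of a wedge of 3 circles.)

H_0 = Z.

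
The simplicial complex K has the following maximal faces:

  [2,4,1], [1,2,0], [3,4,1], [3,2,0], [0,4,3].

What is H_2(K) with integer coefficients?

H_2 ≅ 0.

K has 5 vertices, 10 edges, 5 triangles.
rank ∂_2 = 5, rank ∂_3 = 0 ⇒ b_2 = 5 − 5 − 0 = 0. So H_2 ≅ 0.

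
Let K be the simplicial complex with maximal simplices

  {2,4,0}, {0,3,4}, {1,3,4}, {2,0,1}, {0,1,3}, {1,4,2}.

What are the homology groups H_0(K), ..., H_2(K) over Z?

H_0 = Z,  H_1 = 0,  H_2 = Z.

We work with the vertex ordering 0 < 1 < 2 < 3 < 4. The simplices of K, each written with vertices in increasing order, are:

  0-simplices (5): [0], [1], [2], [3], [4]
  1-simplices (9): [0,1], [0,2], [0,3], [0,4], [1,2], [1,3], [1,4], [2,4], [3,4]
  2-simplices (6): [0,1,2], [0,1,3], [0,2,4], [0,3,4], [1,2,4], [1,3,4]

giving chain groups C_0 ≅ Z^5, C_1 ≅ Z^9, C_2 ≅ Z^6.

The boundary map ∂_1: C_1 → C_0 is given by ∂[p,q] = [q] − [p]. For instance
  ∂[2,4] = [4] − [2].
This gives a 5×9 integer matrix of rank 4; reducing to Smith normal form yields diagonal entries (1,1,1,1).

The boundary map ∂_2: C_2 → C_1 acts by ∂[p,q,r] = [q,r] − [p,r] + [p,q]. For instance
  ∂[0,1,3] = [1,3] − [0,3] + [0,1],
  ∂[0,3,4] = [3,4] − [0,4] + [0,3].
As a 9×6 matrix over Z this has rank 5, with invariant factors (1,1,1,1,1).

From H_k ≅ ker(∂_k) / im(∂_{k+1}) we obtain:

  H_0: rank C_0 − rank ∂_1 = 5 − 4 = 1, and the invariant factors of ∂_1 are all 1, so H_0 ≅ Z.
  H_1: rank ker ∂_1 − rank ∂_2 = (9 − 4) − 5 = 0, and the invariant factors of ∂_2 are all 1, so H_1 ≅ 0.
  H_2: rank ker ∂_2 − rank ∂_3 = (6 − 5) − 0 = 1, and there is no ∂_3, so H_2 ≅ Z.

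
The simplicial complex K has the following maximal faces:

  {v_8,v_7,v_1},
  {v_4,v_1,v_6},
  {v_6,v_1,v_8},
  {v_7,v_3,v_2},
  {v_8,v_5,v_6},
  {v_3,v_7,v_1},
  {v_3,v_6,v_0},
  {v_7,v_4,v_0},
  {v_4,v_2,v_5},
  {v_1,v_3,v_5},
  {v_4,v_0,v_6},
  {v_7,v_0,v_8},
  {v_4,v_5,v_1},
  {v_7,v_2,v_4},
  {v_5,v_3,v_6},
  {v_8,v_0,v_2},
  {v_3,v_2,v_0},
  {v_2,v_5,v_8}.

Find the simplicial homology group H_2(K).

Fix the vertex order v_0 < v_1 < v_2 < v_3 < v_4 < v_5 < v_6 < v_7 < v_8 and write every simplex with vertices in increasing order. Then dim K = 2 and the simplices of K are:

  0-simplices (9): [v_0], [v_1], [v_2], [v_3], [v_4], [v_5], [v_6], [v_7], [v_8]
  1-simplices (27): (27 of them)
  2-simplices (18): (18 of them)

Hence C_0 ≅ Z^9, C_1 ≅ Z^27, C_2 ≅ Z^18.

Boundary ∂_1: C_1 → C_0 is given by ∂[p,q] = [q] − [p]. For instance
  ∂[v_2,v_7] = [v_7] − [v_2].
As a 9×27 matrix over Z this has rank 8, with invariant factors (1,1,1,1,1,1,1,1).

Boundary ∂_2: C_2 → C_1 sends each 2-simplex [p,q,r] to [q,r] − [p,r] + [p,q]. For instance
  ∂[v_0,v_2,v_3] = [v_2,v_3] − [v_0,v_3] + [v_0,v_2],
  ∂[v_0,v_3,v_6] = [v_3,v_6] − [v_0,v_6] + [v_0,v_3].
This gives a 27×18 integer matrix of rank 18; reducing to Smith normal form yields diagonal entries (1,1,1,1,1,1,1,1,1,1,1,1,1,1,1,1,1,2).

Computing H_k = (kernel of ∂_k) / (image of ∂_{k+1}):

  H_2: rank ker ∂_2 − rank ∂_3 = (18 − 18) − 0 = 0, and there is no ∂_3, so H_2 = 0.

H_2 = 0.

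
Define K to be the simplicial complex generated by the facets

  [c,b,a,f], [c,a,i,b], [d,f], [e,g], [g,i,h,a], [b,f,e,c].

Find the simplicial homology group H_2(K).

H_2 ≅ 0.

K has 9 vertices, 19 edges, 14 triangles, 4 3-simplices.
rank ∂_2 = 10, rank ∂_3 = 4 ⇒ b_2 = 14 − 10 − 4 = 0; all invariant factors of ∂_3 are 1 so no torsion. So H_2 ≅ 0.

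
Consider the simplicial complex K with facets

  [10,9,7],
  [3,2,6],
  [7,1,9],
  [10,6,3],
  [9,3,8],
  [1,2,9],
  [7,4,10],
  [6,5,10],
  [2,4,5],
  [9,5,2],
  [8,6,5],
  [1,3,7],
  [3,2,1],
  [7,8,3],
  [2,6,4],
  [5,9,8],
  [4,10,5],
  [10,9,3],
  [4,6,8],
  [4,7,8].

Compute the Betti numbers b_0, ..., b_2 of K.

b_0 = 1, b_1 = 1, b_2 = 0.

We work with the vertex ordering 1 < 2 < 3 < 4 < 5 < 6 < 7 < 8 < 9 < 10. The simplices of K, each written with vertices in increasing order, are:

  0-simplices (10): [1], [2], [3], [4], [5], [6], [7], [8], [9], [10]
  1-simplices (30): (30 of them)
  2-simplices (20): (20 of them)

Hence C_0 ≅ Z^10, C_1 ≅ Z^30, C_2 ≅ Z^20.

The boundary map ∂_1: C_1 → C_0 maps an edge to its endpoints' difference, ∂[p,q] = q − p. For instance
  ∂[5,10] = [10] − [5].
As a 10×30 matrix over Z this has rank 9, with invariant factors (1,1,1,1,1,1,1,1,1).

Boundary ∂_2: C_2 → C_1 sends each 2-simplex [p,q,r] to [q,r] − [p,r] + [p,q]. For instance
  ∂[5,6,8] = [6,8] − [5,8] + [5,6],
  ∂[1,3,7] = [3,7] − [1,7] + [1,3].
As a 30×20 matrix over Z this has rank 20, with invariant factors (1,1,1,1,1,1,1,1,1,1,1,1,1,1,1,1,1,1,1,2).

From H_k ≅ ker(∂_k) / im(∂_{k+1}) we obtain:

  H_0: rank C_0 − rank ∂_1 = 10 − 9 = 1, and the invariant factors of ∂_1 are all 1, so H_0 = Z.
  H_1: rank ker ∂_1 − rank ∂_2 = (30 − 9) − 20 = 1, and ∂_2 has invariant factor 2 > 1, so H_1 = Z ⊕ Z_2.
  H_2: rank ker ∂_2 − rank ∂_3 = (20 − 20) − 0 = 0, and there is no ∂_3, so H_2 = 0.

(K is a triangulation of the Klein bottle.)

Hence the Betti numbers are b_0 = 1, b_1 = 1, b_2 = 0.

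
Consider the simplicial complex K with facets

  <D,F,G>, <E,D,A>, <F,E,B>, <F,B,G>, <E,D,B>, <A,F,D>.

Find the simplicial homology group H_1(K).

H_1 ≅ Z.

We work with the vertex ordering A < B < D < E < F < G. The simplices of K, each written with vertices in increasing order, are:

  0-simplices (6): A, B, D, E, F, G
  1-simplices (12): AD, AE, AF, BD, BE, BF, BG, DE, DF, DG, EF, FG
  2-simplices (6): ADE, ADF, BDE, BEF, BFG, DFG

so the chain groups are C_0 ≅ Z^6, C_1 ≅ Z^12, C_2 ≅ Z^6.

∂_1: C_1 → C_0 is given by ∂[p,q] = [q] − [p]. For instance
  ∂DE = E − D.
The 6×12 boundary matrix has rank 5 and Smith normal form diag(1,1,1,1,1).

Boundary ∂_2: C_2 → C_1 maps a triangle to the signed sum of its edges. For instance
  ∂ADE = DE − AE + AD,
  ∂BEF = EF − BF + BE.
The resulting 12×6 matrix has rank 6, and its Smith normal form has invariant factors (1,1,1,1,1,1).

Reading off H_k = ker ∂_k / im ∂_{k+1}:

  H_1: rank ker ∂_1 − rank ∂_2 = (12 − 5) − 6 = 1, and the invariant factors of ∂_2 are all 1, so H_1 = Z.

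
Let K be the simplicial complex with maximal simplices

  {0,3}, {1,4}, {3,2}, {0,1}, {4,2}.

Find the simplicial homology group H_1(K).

Fix the vertex order 0 < 1 < 2 < 3 < 4 and write every simplex with vertices in increasing order. Then dim K = 1 and the simplices of K are:

  0-simplices (5): [0], [1], [2], [3], [4]
  1-simplices (5): [0,1], [0,3], [1,4], [2,3], [2,4]

so the chain groups are C_0 ≅ Z^5, C_1 ≅ Z^5.

∂_1: C_1 → C_0 is given by ∂[p,q] = [q] − [p]. For instance
  ∂[2,4] = [4] − [2].
The 5×5 boundary matrix has rank 4 and Smith normal form diag(1,1,1,1).

From H_k ≅ ker(∂_k) / im(∂_{k+1}) we obtain:

  H_1: rank ker ∂_1 − rank ∂_2 = (5 − 4) − 0 = 1, and there is no ∂_2, so H_1 = Z.

H_1 = Z.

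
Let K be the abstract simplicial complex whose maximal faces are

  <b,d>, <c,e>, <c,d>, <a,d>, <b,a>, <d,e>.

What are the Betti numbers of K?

We work with the vertex ordering a < b < c < d < e. The simplices of K, each written with vertices in increasing order, are:

  0-simplices (5): a, b, c, d, e
  1-simplices (6): ab, ad, bd, cd, ce, de

giving chain groups C_0 ≅ Z^5, C_1 ≅ Z^6.

Boundary ∂_1: C_1 → C_0 is given by ∂[p,q] = [q] − [p].
The 5×6 boundary matrix has rank 4 and Smith normal form diag(1,1,1,1).

Computing H_k = (kernel of ∂_k) / (image of ∂_{k+1}):

  H_0: rank C_0 − rank ∂_1 = 5 − 4 = 1, and the invariant factors of ∂_1 are all 1, so H_0 = Z.
  H_1: rank ker ∂_1 − rank ∂_2 = (6 − 4) − 0 = 2, and there is no ∂_2, so H_1 = Z^2.

(K is a triangulation of a wedge of 2 circles.)

Hence the Betti numbers are b_0 = 1, b_1 = 2.

b_0 = 1, b_1 = 2.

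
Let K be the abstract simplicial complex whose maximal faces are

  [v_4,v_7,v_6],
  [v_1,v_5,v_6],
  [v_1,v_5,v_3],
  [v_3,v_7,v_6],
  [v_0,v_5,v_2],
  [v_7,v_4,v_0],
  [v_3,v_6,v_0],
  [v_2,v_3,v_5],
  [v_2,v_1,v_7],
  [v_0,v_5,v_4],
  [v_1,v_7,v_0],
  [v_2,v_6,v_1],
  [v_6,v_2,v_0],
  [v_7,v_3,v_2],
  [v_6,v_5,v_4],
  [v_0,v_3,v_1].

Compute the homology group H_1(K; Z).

Order the vertices as v_0 < v_1 < v_2 < v_3 < v_4 < v_5 < v_6 < v_7. Listing each simplex with vertices in this order, K has dimension 2 with simplices:

  0-simplices (8): [v_0], [v_1], [v_2], [v_3], [v_4], [v_5], [v_6], [v_7]
  1-simplices (24): (24 of them)
  2-simplices (16): (16 of them)

so the chain groups are C_0 ≅ Z^8, C_1 ≅ Z^24, C_2 ≅ Z^16.

∂_1: C_1 → C_0 maps an edge to its endpoints' difference, ∂[p,q] = q − p. For instance
  ∂[v_3,v_5] = [v_5] − [v_3].
This gives a 8×24 integer matrix of rank 7; reducing to Smith normal form yields diagonal entries (1,1,1,1,1,1,1).

∂_2: C_2 → C_1 maps a triangle to the signed sum of its edges. For instance
  ∂[v_2,v_3,v_7] = [v_3,v_7] − [v_2,v_7] + [v_2,v_3],
  ∂[v_0,v_4,v_7] = [v_4,v_7] − [v_0,v_7] + [v_0,v_4].
As a 24×16 matrix over Z this has rank 15, with invariant factors (1,1,1,1,1,1,1,1,1,1,1,1,1,1,1).

From H_k ≅ ker(∂_k) / im(∂_{k+1}) we obtain:

  H_1: rank ker ∂_1 − rank ∂_2 = (24 − 7) − 15 = 2, and the invariant factors of ∂_2 are all 1, so H_1 ≅ Z^2.

(K is a triangulation of the torus T^2.)

H_1 ≅ Z^2.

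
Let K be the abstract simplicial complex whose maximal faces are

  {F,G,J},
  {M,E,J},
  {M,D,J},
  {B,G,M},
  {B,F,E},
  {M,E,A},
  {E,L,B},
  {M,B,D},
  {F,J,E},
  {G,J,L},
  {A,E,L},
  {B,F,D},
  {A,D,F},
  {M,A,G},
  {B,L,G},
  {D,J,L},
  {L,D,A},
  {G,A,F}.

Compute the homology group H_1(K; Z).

H_1 ≅ Z^2.

We work with the vertex ordering A < B < D < E < F < G < J < L < M. The simplices of K, each written with vertices in increasing order, are:

  0-simplices (9): A, B, D, E, F, G, J, L, M
  1-simplices (27): AD, AE, AF, AG, AL, AM, BD, BE, BF, BG, BL, BM, DF, DJ, DL, DM, EF, EJ, EL, EM, FG, FJ, GJ, GL, GM, JL, JM
  2-simplices (18): ADF, ADL, AEL, AEM, AFG, AGM, BDF, BDM, BEF, BEL, BGL, BGM, DJL, DJM, EFJ, EJM, FGJ, GJL

giving chain groups C_0 ≅ Z^9, C_1 ≅ Z^27, C_2 ≅ Z^18.

The boundary map ∂_1: C_1 → C_0 maps an edge to its endpoints' difference, ∂[p,q] = q − p.
The 9×27 boundary matrix has rank 8 and Smith normal form diag(1,1,1,1,1,1,1,1).

∂_2: C_2 → C_1 maps a triangle to the signed sum of its edges. For instance
  ∂BEL = EL − BL + BE,
  ∂AFG = FG − AG + AF.
As a 27×18 matrix over Z this has rank 17, with invariant factors (1,1,1,1,1,1,1,1,1,1,1,1,1,1,1,1,1).

Computing H_k = (kernel of ∂_k) / (image of ∂_{k+1}):

  H_1: rank ker ∂_1 − rank ∂_2 = (27 − 8) − 17 = 2, and the invariant factors of ∂_2 are all 1, so H_1 = Z^2.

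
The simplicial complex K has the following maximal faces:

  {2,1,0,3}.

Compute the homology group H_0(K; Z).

Order the vertices as 0 < 1 < 2 < 3. Listing each simplex with vertices in this order, K has dimension 3 with simplices:

  0-simplices (4): [0], [1], [2], [3]
  1-simplices (6): [0,1], [0,2], [0,3], [1,2], [1,3], [2,3]
  2-simplices (4): [0,1,2], [0,1,3], [0,2,3], [1,2,3]
  3-simplices (1): [0,1,2,3]

so the chain groups are C_0 ≅ Z^4, C_1 ≅ Z^6, C_2 ≅ Z^4, C_3 ≅ Z^1.

The boundary map ∂_1: C_1 → C_0 sends each edge [p,q] (with p < q) to q − p. For instance
  ∂[1,2] = [2] − [1].
The 4×6 boundary matrix has rank 3 and Smith normal form diag(1,1,1).

Boundary ∂_2: C_2 → C_1 sends each 2-simplex [p,q,r] to [q,r] − [p,r] + [p,q]. For instance
  ∂[1,2,3] = [2,3] − [1,3] + [1,2],
  ∂[0,1,3] = [1,3] − [0,3] + [0,1].
This gives a 6×4 integer matrix of rank 3; reducing to Smith normal form yields diagonal entries (1,1,1).

The boundary map ∂_3: C_3 → C_2 sends each 3-simplex σ to the alternating sum Σ_i (−1)^i (σ with its i-th vertex removed). For instance
  ∂[0,1,2,3] = [1,2,3] − [0,2,3] + [0,1,3] − [0,1,2].
The 4×1 boundary matrix has rank 1 and Smith normal form diag(1).

Reading off H_k = ker ∂_k / im ∂_{k+1}:

  H_0: rank C_0 − rank ∂_1 = 4 − 3 = 1, and the invariant factors of ∂_1 are all 1, so H_0 = Z.

H_0 = Z.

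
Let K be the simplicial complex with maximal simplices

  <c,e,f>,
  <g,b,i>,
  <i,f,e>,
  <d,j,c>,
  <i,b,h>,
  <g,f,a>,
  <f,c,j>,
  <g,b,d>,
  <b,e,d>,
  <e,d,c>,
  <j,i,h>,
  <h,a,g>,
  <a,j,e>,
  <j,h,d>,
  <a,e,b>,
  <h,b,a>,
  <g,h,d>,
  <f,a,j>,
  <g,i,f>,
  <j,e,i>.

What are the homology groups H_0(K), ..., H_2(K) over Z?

H_0 ≅ Z,  H_1 ≅ Z × Z/2,  H_2 = 0.

Take the total order a < b < c < d < e < f < g < h < i < j on the vertex set. Then K (dimension 2) consists of the simplices:

  0-simplices (10): a, b, c, d, e, f, g, h, i, j
  1-simplices (30): ab, ae, af, ag, ah, aj, bd, be, bg, bh, bi, cd, ce, cf, cj, de, dg, dh, dj, ef, ei, ej, fg, fi, fj, gh, gi, hi, hj, ij
  2-simplices (20): abe, abh, aej, afg, afj, agh, bde, bdg, bgi, bhi, cde, cdj, cef, cfj, dgh, dhj, efi, eij, fgi, hij

giving chain groups C_0 ≅ Z^10, C_1 ≅ Z^30, C_2 ≅ Z^20.

Boundary ∂_1: C_1 → C_0 maps an edge to its endpoints' difference, ∂[p,q] = q − p. For instance
  ∂bi = i − b.
The 10×30 boundary matrix has rank 9 and Smith normal form diag(1,1,1,1,1,1,1,1,1).

Boundary ∂_2: C_2 → C_1 maps a triangle to the signed sum of its edges. For instance
  ∂bhi = hi − bi + bh,
  ∂cfj = fj − cj + cf.
The 30×20 boundary matrix has rank 20 and Smith normal form diag(1,1,1,1,1,1,1,1,1,1,1,1,1,1,1,1,1,1,1,2).

From H_k ≅ ker(∂_k) / im(∂_{k+1}) we obtain:

  H_0: rank C_0 − rank ∂_1 = 10 − 9 = 1, and the invariant factors of ∂_1 are all 1, so H_0 = Z.
  H_1: rank ker ∂_1 − rank ∂_2 = (30 − 9) − 20 = 1, and ∂_2 has invariant factor 2 > 1, so H_1 = Z × Z/2.
  H_2: rank ker ∂_2 − rank ∂_3 = (20 − 20) − 0 = 0, and there is no ∂_3, so H_2 = 0.

As a check, the Euler characteristic is 10 − 30 + 20 = 0, which agrees with 1 − 1 + 0 = 0.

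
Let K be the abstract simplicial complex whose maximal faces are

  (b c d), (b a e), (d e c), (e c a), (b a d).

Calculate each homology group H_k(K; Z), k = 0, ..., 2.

H_0 ≅ Z,  H_1 ≅ Z,  H_2 = 0.

Take the total order a < b < c < d < e on the vertex set. Then K (dimension 2) consists of the simplices:

  0-simplices (5): a, b, c, d, e
  1-simplices (10): ab, ac, ad, ae, bc, bd, be, cd, ce, de
  2-simplices (5): abd, abe, ace, bcd, cde

Hence C_0 ≅ Z^5, C_1 ≅ Z^10, C_2 ≅ Z^5.

∂_1: C_1 → C_0 is given by ∂[p,q] = [q] − [p]. For instance
  ∂ac = c − a.
The 5×10 boundary matrix has rank 4 and Smith normal form diag(1,1,1,1).

∂_2: C_2 → C_1 sends each 2-simplex [p,q,r] to [q,r] − [p,r] + [p,q]. For instance
  ∂abe = be − ae + ab,
  ∂bcd = cd − bd + bc.
The 10×5 boundary matrix has rank 5 and Smith normal form diag(1,1,1,1,1).

Computing H_k = (kernel of ∂_k) / (image of ∂_{k+1}):

  H_0: rank C_0 − rank ∂_1 = 5 − 4 = 1, and the invariant factors of ∂_1 are all 1, so H_0 ≅ Z.
  H_1: rank ker ∂_1 − rank ∂_2 = (10 − 4) − 5 = 1, and the invariant factors of ∂_2 are all 1, so H_1 ≅ Z.
  H_2: rank ker ∂_2 − rank ∂_3 = (5 − 5) − 0 = 0, and there is no ∂_3, so H_2 ≅ 0.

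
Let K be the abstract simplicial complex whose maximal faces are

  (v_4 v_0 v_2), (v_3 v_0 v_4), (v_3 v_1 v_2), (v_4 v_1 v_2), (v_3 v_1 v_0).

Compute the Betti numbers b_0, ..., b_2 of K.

b_0 = 1, b_1 = 1, b_2 = 0.

Order the vertices as v_0 < v_1 < v_2 < v_3 < v_4. Listing each simplex with vertices in this order, K has dimension 2 with simplices:

  0-simplices (5): [v_0], [v_1], [v_2], [v_3], [v_4]
  1-simplices (10): [v_0,v_1], [v_0,v_2], [v_0,v_3], [v_0,v_4], [v_1,v_2], [v_1,v_3], [v_1,v_4], [v_2,v_3], [v_2,v_4], [v_3,v_4]
  2-simplices (5): [v_0,v_1,v_3], [v_0,v_2,v_4], [v_0,v_3,v_4], [v_1,v_2,v_3], [v_1,v_2,v_4]

so the chain groups are C_0 ≅ Z^5, C_1 ≅ Z^10, C_2 ≅ Z^5.

∂_1: C_1 → C_0 maps an edge to its endpoints' difference, ∂[p,q] = q − p. For instance
  ∂[v_1,v_3] = [v_3] − [v_1].
The resulting 5×10 matrix has rank 4, and its Smith normal form has invariant factors (1,1,1,1).

The boundary map ∂_2: C_2 → C_1 acts by ∂[p,q,r] = [q,r] − [p,r] + [p,q]. For instance
  ∂[v_1,v_2,v_4] = [v_2,v_4] − [v_1,v_4] + [v_1,v_2],
  ∂[v_0,v_3,v_4] = [v_3,v_4] − [v_0,v_4] + [v_0,v_3].
The 10×5 boundary matrix has rank 5 and Smith normal form diag(1,1,1,1,1).

Computing H_k = (kernel of ∂_k) / (image of ∂_{k+1}):

  H_0: rank C_0 − rank ∂_1 = 5 − 4 = 1, and the invariant factors of ∂_1 are all 1, so H_0 ≅ Z.
  H_1: rank ker ∂_1 − rank ∂_2 = (10 − 4) − 5 = 1, and the invariant factors of ∂_2 are all 1, so H_1 ≅ Z.
  H_2: rank ker ∂_2 − rank ∂_3 = (5 − 5) − 0 = 0, and there is no ∂_3, so H_2 ≅ 0.

As a check, the Euler characteristic is 5 − 10 + 5 = 0, which agrees with 1 − 1 + 0 = 0.

Hence the Betti numbers are b_0 = 1, b_1 = 1, b_2 = 0.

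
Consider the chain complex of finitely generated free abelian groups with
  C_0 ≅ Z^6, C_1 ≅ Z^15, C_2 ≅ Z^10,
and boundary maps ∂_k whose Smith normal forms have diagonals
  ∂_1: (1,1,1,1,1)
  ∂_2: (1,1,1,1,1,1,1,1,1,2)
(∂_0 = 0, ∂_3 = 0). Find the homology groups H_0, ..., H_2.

H_0: b_0 = 6 − 0 − 5 = 1; torsion from ∂_1 factors > 1: none. So H_0 ≅ Z.
H_1: b_1 = 15 − 5 − 10 = 0; torsion from ∂_2 factors > 1: [2]. So H_1 ≅ Z/2Z.
H_2: b_2 = 10 − 10 − 0 = 0; torsion from ∂_3 factors > 1: none. So H_2 ≅ 0.

H_0 ≅ Z,  H_1 ≅ Z/2Z,  H_2 = 0.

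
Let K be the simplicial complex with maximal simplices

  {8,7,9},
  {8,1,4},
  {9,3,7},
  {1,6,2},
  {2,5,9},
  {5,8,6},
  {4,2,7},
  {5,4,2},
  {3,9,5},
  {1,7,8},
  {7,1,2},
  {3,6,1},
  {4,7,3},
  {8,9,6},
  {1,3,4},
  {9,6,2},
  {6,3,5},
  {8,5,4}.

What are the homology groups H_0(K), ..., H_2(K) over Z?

H_0 ≅ Z,  H_1 ≅ Z ⊕ Z/2Z,  H_2 = 0.

Take the total order 1 < 2 < 3 < 4 < 5 < 6 < 7 < 8 < 9 on the vertex set. Then K (dimension 2) consists of the simplices:

  0-simplices (9): [1], [2], [3], [4], [5], [6], [7], [8], [9]
  1-simplices (27): (27 of them)
  2-simplices (18): [1,2,6], [1,2,7], [1,3,4], [1,3,6], [1,4,8], [1,7,8], [2,4,5], [2,4,7], [2,5,9], [2,6,9], [3,4,7], [3,5,6], [3,5,9], [3,7,9], [4,5,8], [5,6,8], [6,8,9], [7,8,9]

Hence C_0 ≅ Z^9, C_1 ≅ Z^27, C_2 ≅ Z^18.

The boundary map ∂_1: C_1 → C_0 is given by ∂[p,q] = [q] − [p]. For instance
  ∂[2,4] = [4] − [2].
The resulting 9×27 matrix has rank 8, and its Smith normal form has invariant factors (1,1,1,1,1,1,1,1).

The boundary map ∂_2: C_2 → C_1 sends each 2-simplex [p,q,r] to [q,r] − [p,r] + [p,q]. For instance
  ∂[2,4,7] = [4,7] − [2,7] + [2,4],
  ∂[3,7,9] = [7,9] − [3,9] + [3,7].
The 27×18 boundary matrix has rank 18 and Smith normal form diag(1,1,1,1,1,1,1,1,1,1,1,1,1,1,1,1,1,2).

Now H_k = ker ∂_k / im ∂_{k+1}, so:

  H_0: rank C_0 − rank ∂_1 = 9 − 8 = 1, and the invariant factors of ∂_1 are all 1, so H_0 ≅ Z.
  H_1: rank ker ∂_1 − rank ∂_2 = (27 − 8) − 18 = 1, and ∂_2 has invariant factor 2 > 1, so H_1 ≅ Z ⊕ Z/2Z.
  H_2: rank ker ∂_2 − rank ∂_3 = (18 − 18) − 0 = 0, and there is no ∂_3, so H_2 ≅ 0.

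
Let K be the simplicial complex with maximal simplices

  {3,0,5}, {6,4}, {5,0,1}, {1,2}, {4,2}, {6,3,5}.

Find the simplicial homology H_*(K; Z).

Take the total order 0 < 1 < 2 < 3 < 4 < 5 < 6 on the vertex set. Then K (dimension 2) consists of the simplices:

  0-simplices (7): [0], [1], [2], [3], [4], [5], [6]
  1-simplices (10): [0,1], [0,3], [0,5], [1,2], [1,5], [2,4], [3,5], [3,6], [4,6], [5,6]
  2-simplices (3): [0,1,5], [0,3,5], [3,5,6]

so the chain groups are C_0 ≅ Z^7, C_1 ≅ Z^10, C_2 ≅ Z^3.

The boundary map ∂_1: C_1 → C_0 maps an edge to its endpoints' difference, ∂[p,q] = q − p. For instance
  ∂[1,5] = [5] − [1].
This gives a 7×10 integer matrix of rank 6; reducing to Smith normal form yields diagonal entries (1,1,1,1,1,1).

Boundary ∂_2: C_2 → C_1 sends each 2-simplex [p,q,r] to [q,r] − [p,r] + [p,q]. For instance
  ∂[0,3,5] = [3,5] − [0,5] + [0,3],
  ∂[0,1,5] = [1,5] − [0,5] + [0,1].
The resulting 10×3 matrix has rank 3, and its Smith normal form has invariant factors (1,1,1).

Reading off H_k = ker ∂_k / im ∂_{k+1}:

  H_0: rank C_0 − rank ∂_1 = 7 − 6 = 1, and the invariant factors of ∂_1 are all 1, so H_0 ≅ Z.
  H_1: rank ker ∂_1 − rank ∂_2 = (10 − 6) − 3 = 1, and the invariant factors of ∂_2 are all 1, so H_1 ≅ Z.
  H_2: rank ker ∂_2 − rank ∂_3 = (3 − 3) − 0 = 0, and there is no ∂_3, so H_2 ≅ 0.

H_0 = Z,  H_1 = Z,  H_2 = 0.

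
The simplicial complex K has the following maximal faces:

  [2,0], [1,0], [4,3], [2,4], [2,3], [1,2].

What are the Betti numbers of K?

b_0 = 1, b_1 = 2.

We work with the vertex ordering 0 < 1 < 2 < 3 < 4. The simplices of K, each written with vertices in increasing order, are:

  0-simplices (5): [0], [1], [2], [3], [4]
  1-simplices (6): [0,1], [0,2], [1,2], [2,3], [2,4], [3,4]

Hence C_0 ≅ Z^5, C_1 ≅ Z^6.

∂_1: C_1 → C_0 maps an edge to its endpoints' difference, ∂[p,q] = q − p. For instance
  ∂[0,1] = [1] − [0].
The resulting 5×6 matrix has rank 4, and its Smith normal form has invariant factors (1,1,1,1).

From H_k ≅ ker(∂_k) / im(∂_{k+1}) we obtain:

  H_0: rank C_0 − rank ∂_1 = 5 − 4 = 1, and the invariant factors of ∂_1 are all 1, so H_0 ≅ Z.
  H_1: rank ker ∂_1 − rank ∂_2 = (6 − 4) − 0 = 2, and there is no ∂_2, so H_1 ≅ Z^2.

As a check, the Euler characteristic is 5 − 6 = -1, which agrees with 1 − 2 = -1.

Hence the Betti numbers are b_0 = 1, b_1 = 2.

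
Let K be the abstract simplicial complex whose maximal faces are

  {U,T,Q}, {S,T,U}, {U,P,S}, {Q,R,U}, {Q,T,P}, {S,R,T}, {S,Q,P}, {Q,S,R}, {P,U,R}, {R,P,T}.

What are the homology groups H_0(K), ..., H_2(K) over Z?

K has 6 vertices, 15 edges, 10 triangles.
rank ∂_0 = 0, rank ∂_1 = 5 ⇒ b_0 = 6 − 0 − 5 = 1; all invariant factors of ∂_1 are 1 so no torsion. So H_0 = Z.
rank ∂_1 = 5, rank ∂_2 = 10 ⇒ b_1 = 15 − 5 − 10 = 0; ∂_2 has invariant factor(s) [2] giving torsion. So H_1 = Z/2.
rank ∂_2 = 10, rank ∂_3 = 0 ⇒ b_2 = 10 − 10 − 0 = 0. So H_2 = 0.

H_0 = Z,  H_1 = Z/2,  H_2 = 0.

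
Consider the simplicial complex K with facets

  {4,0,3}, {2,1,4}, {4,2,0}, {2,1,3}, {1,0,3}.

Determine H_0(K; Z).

Fix the vertex order 0 < 1 < 2 < 3 < 4 and write every simplex with vertices in increasing order. Then dim K = 2 and the simplices of K are:

  0-simplices (5): [0], [1], [2], [3], [4]
  1-simplices (10): [0,1], [0,2], [0,3], [0,4], [1,2], [1,3], [1,4], [2,3], [2,4], [3,4]
  2-simplices (5): [0,1,3], [0,2,4], [0,3,4], [1,2,3], [1,2,4]

Hence C_0 ≅ Z^5, C_1 ≅ Z^10, C_2 ≅ Z^5.

The boundary map ∂_1: C_1 → C_0 maps an edge to its endpoints' difference, ∂[p,q] = q − p. For instance
  ∂[2,3] = [3] − [2].
This gives a 5×10 integer matrix of rank 4; reducing to Smith normal form yields diagonal entries (1,1,1,1).

∂_2: C_2 → C_1 maps a triangle to the signed sum of its edges. For instance
  ∂[0,3,4] = [3,4] − [0,4] + [0,3],
  ∂[1,2,4] = [2,4] − [1,4] + [1,2].
This gives a 10×5 integer matrix of rank 5; reducing to Smith normal form yields diagonal entries (1,1,1,1,1).

Now H_k = ker ∂_k / im ∂_{k+1}, so:

  H_0: rank C_0 − rank ∂_1 = 5 − 4 = 1, and the invariant factors of ∂_1 are all 1, so H_0 ≅ Z.

(K is a triangulation of the Möbius band.)

H_0 ≅ Z.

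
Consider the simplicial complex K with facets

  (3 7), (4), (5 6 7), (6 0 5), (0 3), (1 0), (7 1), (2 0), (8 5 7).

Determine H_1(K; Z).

K has 9 vertices, 12 edges, 3 triangles.
rank ∂_1 = 7, rank ∂_2 = 3 ⇒ b_1 = 12 − 7 − 3 = 2; all invariant factors of ∂_2 are 1 so no torsion. So H_1 = Z^2.

H_1 ≅ Z^2.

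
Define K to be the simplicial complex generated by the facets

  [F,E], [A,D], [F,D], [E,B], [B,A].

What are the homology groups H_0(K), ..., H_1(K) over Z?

Take the total order A < B < D < E < F on the vertex set. Then K (dimension 1) consists of the simplices:

  0-simplices (5): A, B, D, E, F
  1-simplices (5): AB, AD, BE, DF, EF

so the chain groups are C_0 ≅ Z^5, C_1 ≅ Z^5.

∂_1: C_1 → C_0 is given by ∂[p,q] = [q] − [p]. For instance
  ∂EF = F − E.
This gives a 5×5 integer matrix of rank 4; reducing to Smith normal form yields diagonal entries (1,1,1,1).

Computing H_k = (kernel of ∂_k) / (image of ∂_{k+1}):

  H_0: rank C_0 − rank ∂_1 = 5 − 4 = 1, and the invariant factors of ∂_1 are all 1, so H_0 ≅ Z.
  H_1: rank ker ∂_1 − rank ∂_2 = (5 − 4) − 0 = 1, and there is no ∂_2, so H_1 ≅ Z.

As a check, the Euler characteristic is 5 − 5 = 0, which agrees with 1 − 1 = 0.
(K is a triangulation of the circle S^1.)

H_0 ≅ Z,  H_1 ≅ Z.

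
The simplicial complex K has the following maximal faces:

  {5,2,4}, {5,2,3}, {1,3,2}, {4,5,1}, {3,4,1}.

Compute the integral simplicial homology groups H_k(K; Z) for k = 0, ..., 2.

Take the total order 1 < 2 < 3 < 4 < 5 on the vertex set. Then K (dimension 2) consists of the simplices:

  0-simplices (5): [1], [2], [3], [4], [5]
  1-simplices (10): [1,2], [1,3], [1,4], [1,5], [2,3], [2,4], [2,5], [3,4], [3,5], [4,5]
  2-simplices (5): [1,2,3], [1,3,4], [1,4,5], [2,3,5], [2,4,5]

Hence C_0 ≅ Z^5, C_1 ≅ Z^10, C_2 ≅ Z^5.

∂_1: C_1 → C_0 sends each edge [p,q] (with p < q) to q − p.
As a 5×10 matrix over Z this has rank 4, with invariant factors (1,1,1,1).

The boundary map ∂_2: C_2 → C_1 sends each 2-simplex [p,q,r] to [q,r] − [p,r] + [p,q]. For instance
  ∂[2,3,5] = [3,5] − [2,5] + [2,3],
  ∂[1,3,4] = [3,4] − [1,4] + [1,3].
This gives a 10×5 integer matrix of rank 5; reducing to Smith normal form yields diagonal entries (1,1,1,1,1).

Reading off H_k = ker ∂_k / im ∂_{k+1}:

  H_0: rank C_0 − rank ∂_1 = 5 − 4 = 1, and the invariant factors of ∂_1 are all 1, so H_0 ≅ Z.
  H_1: rank ker ∂_1 − rank ∂_2 = (10 − 4) − 5 = 1, and the invariant factors of ∂_2 are all 1, so H_1 ≅ Z.
  H_2: rank ker ∂_2 − rank ∂_3 = (5 − 5) − 0 = 0, and there is no ∂_3, so H_2 ≅ 0.

As a check, the Euler characteristic is 5 − 10 + 5 = 0, which agrees with 1 − 1 + 0 = 0.
(K is a triangulation of the Möbius band.)

H_0 ≅ Z,  H_1 ≅ Z,  H_2 = 0.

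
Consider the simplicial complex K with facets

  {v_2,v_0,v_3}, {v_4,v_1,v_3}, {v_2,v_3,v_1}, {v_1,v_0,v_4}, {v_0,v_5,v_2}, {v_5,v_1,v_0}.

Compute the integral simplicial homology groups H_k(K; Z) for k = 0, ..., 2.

We work with the vertex ordering v_0 < v_1 < v_2 < v_3 < v_4 < v_5. The simplices of K, each written with vertices in increasing order, are:

  0-simplices (6): [v_0], [v_1], [v_2], [v_3], [v_4], [v_5]
  1-simplices (12): [v_0,v_1], [v_0,v_2], [v_0,v_3], [v_0,v_4], [v_0,v_5], [v_1,v_2], [v_1,v_3], [v_1,v_4], [v_1,v_5], [v_2,v_3], [v_2,v_5], [v_3,v_4]
  2-simplices (6): [v_0,v_1,v_4], [v_0,v_1,v_5], [v_0,v_2,v_3], [v_0,v_2,v_5], [v_1,v_2,v_3], [v_1,v_3,v_4]

so the chain groups are C_0 ≅ Z^6, C_1 ≅ Z^12, C_2 ≅ Z^6.

∂_1: C_1 → C_0 is given by ∂[p,q] = [q] − [p]. For instance
  ∂[v_0,v_2] = [v_2] − [v_0].
This gives a 6×12 integer matrix of rank 5; reducing to Smith normal form yields diagonal entries (1,1,1,1,1).

The boundary map ∂_2: C_2 → C_1 sends each 2-simplex [p,q,r] to [q,r] − [p,r] + [p,q]. For instance
  ∂[v_0,v_1,v_4] = [v_1,v_4] − [v_0,v_4] + [v_0,v_1],
  ∂[v_1,v_3,v_4] = [v_3,v_4] − [v_1,v_4] + [v_1,v_3].
The resulting 12×6 matrix has rank 6, and its Smith normal form has invariant factors (1,1,1,1,1,1).

Reading off H_k = ker ∂_k / im ∂_{k+1}:

  H_0: rank C_0 − rank ∂_1 = 6 − 5 = 1, and the invariant factors of ∂_1 are all 1, so H_0 = Z.
  H_1: rank ker ∂_1 − rank ∂_2 = (12 − 5) − 6 = 1, and the invariant factors of ∂_2 are all 1, so H_1 = Z.
  H_2: rank ker ∂_2 − rank ∂_3 = (6 − 6) − 0 = 0, and there is no ∂_3, so H_2 = 0.

As a check, the Euler characteristic is 6 − 12 + 6 = 0, which agrees with 1 − 1 + 0 = 0.

H_0 = Z,  H_1 = Z,  H_2 = 0.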